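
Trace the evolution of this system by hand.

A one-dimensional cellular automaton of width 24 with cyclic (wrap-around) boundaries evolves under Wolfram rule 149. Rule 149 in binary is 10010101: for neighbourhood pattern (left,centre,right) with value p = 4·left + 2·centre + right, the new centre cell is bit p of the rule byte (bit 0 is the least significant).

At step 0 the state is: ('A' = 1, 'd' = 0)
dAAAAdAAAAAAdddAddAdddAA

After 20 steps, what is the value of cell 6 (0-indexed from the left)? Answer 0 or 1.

step 0: dAAAAdAAAAAAdddAddAdddAA
step 1: ddAAdddAAAAdAAdAAdAAAddd
step 2: AdddAAddAAdddddddddAdAAA
step 3: dAAdddAdddAAAAAAAAdAddAA
step 4: dddAAdAAAddAAAAAAddAAddd
step 5: AAdddddAdAddAAAAdAdddAAA
step 6: AdAAAAdAdAAddAAddAAAddAA
step 7: dddAAddAdddAdddAddAdAddA
step 8: AAdddAdAAAdAAAdAAdAdAAdA
step 9: AdAAdAddAdddAdddddAddddd
step 10: AddddAAdAAAdAAAAAdAAAAAd
step 11: AAAAdddddAdddAAAdddAAAdd
step 12: dAAdAAAAdAAAddAdAAddAdAd
step 13: dddddAAdddAdAdAdddAdAdAA
step 14: AAAAdddAAdAdAdAAAdAdAddd
step 15: dAAdAAddddAdAddAddAdAAAd
step 16: ddddddAAAdAdAAdAAdAddAdA
step 17: AAAAAddAddAdddddddAAdAdA
step 18: AAAAdAdAAdAAAAAAAddddAdd
step 19: dAAddAdddddAAAAAdAAAdAAd
step 20: dddAdAAAAAddAAAdddAddddA

1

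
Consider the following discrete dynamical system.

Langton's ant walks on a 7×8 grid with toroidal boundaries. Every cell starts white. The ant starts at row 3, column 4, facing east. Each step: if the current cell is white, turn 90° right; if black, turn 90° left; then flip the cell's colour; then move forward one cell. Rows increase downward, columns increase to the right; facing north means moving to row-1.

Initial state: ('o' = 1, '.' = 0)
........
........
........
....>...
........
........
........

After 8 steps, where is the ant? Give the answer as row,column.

[0] ........
........
........
....>...
........
........
........
[1] ........
........
........
....o...
....v...
........
........
[2] ........
........
........
....o...
...<o...
........
........
[3] ........
........
........
...^o...
...oo...
........
........
[4] ........
........
........
...o>...
...oo...
........
........
[5] ........
........
....^...
...o....
...oo...
........
........
[6] ........
........
....o>..
...o....
...oo...
........
........
[7] ........
........
....oo..
...o.v..
...oo...
........
........
[8] ........
........
....oo..
...o<o..
...oo...
........
........

3,4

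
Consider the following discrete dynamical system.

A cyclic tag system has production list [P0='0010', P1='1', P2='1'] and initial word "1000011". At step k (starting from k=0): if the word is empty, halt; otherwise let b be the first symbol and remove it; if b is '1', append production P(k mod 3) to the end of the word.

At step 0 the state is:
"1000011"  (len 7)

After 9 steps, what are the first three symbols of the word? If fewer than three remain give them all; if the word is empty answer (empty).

gen 0: "1000011"  (len 7)
gen 1: "0000110010"  (len 10)
gen 2: "000110010"  (len 9)
gen 3: "00110010"  (len 8)
gen 4: "0110010"  (len 7)
gen 5: "110010"  (len 6)
gen 6: "100101"  (len 6)
gen 7: "001010010"  (len 9)
gen 8: "01010010"  (len 8)
gen 9: "1010010"  (len 7)

101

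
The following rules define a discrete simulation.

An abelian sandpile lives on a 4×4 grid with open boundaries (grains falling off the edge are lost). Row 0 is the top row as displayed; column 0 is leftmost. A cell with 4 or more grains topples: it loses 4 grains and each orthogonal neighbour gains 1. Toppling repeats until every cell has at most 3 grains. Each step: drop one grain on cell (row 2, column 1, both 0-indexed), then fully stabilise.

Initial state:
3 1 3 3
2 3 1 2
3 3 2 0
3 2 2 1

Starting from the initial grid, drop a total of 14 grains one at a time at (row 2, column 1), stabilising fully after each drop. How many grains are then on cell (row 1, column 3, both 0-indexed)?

1

gen 0: 3 1 3 3
2 3 1 2
3 3 2 0
3 2 2 1
gen 1: 0 3 3 3
1 1 2 2
2 3 3 0
1 0 3 1
gen 2: 0 3 3 3
1 2 3 2
3 1 1 1
1 2 0 2
gen 3: 0 3 3 3
1 2 3 2
3 2 1 1
1 2 0 2
gen 4: 0 3 3 3
1 2 3 2
3 3 1 1
1 2 0 2
gen 5: 0 3 3 3
2 3 3 2
0 1 2 1
2 3 0 2
gen 6: 0 3 3 3
2 3 3 2
0 2 2 1
2 3 0 2
gen 7: 0 3 3 3
2 3 3 2
0 3 2 1
2 3 0 2
gen 8: 1 1 2 1
3 2 3 0
1 3 0 3
3 0 2 2
gen 9: 1 1 2 1
3 3 3 0
2 0 1 3
3 1 2 2
gen 10: 1 1 2 1
3 3 3 0
2 1 1 3
3 1 2 2
gen 11: 1 1 2 1
3 3 3 0
2 2 1 3
3 1 2 2
gen 12: 1 1 2 1
3 3 3 0
2 3 1 3
3 1 2 2
gen 13: 2 2 3 1
1 2 0 1
1 2 3 3
0 3 2 2
gen 14: 2 2 3 1
1 2 0 1
1 3 3 3
0 3 2 2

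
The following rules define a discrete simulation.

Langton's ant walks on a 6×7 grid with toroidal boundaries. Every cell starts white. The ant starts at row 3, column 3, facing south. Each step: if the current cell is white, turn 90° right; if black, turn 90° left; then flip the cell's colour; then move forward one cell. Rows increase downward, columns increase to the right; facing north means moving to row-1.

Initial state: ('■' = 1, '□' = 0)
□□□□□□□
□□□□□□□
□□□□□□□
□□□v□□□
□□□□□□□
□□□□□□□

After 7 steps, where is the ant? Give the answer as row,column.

4,3

t=0: □□□□□□□
□□□□□□□
□□□□□□□
□□□v□□□
□□□□□□□
□□□□□□□
t=1: □□□□□□□
□□□□□□□
□□□□□□□
□□<■□□□
□□□□□□□
□□□□□□□
t=2: □□□□□□□
□□□□□□□
□□^□□□□
□□■■□□□
□□□□□□□
□□□□□□□
t=3: □□□□□□□
□□□□□□□
□□■>□□□
□□■■□□□
□□□□□□□
□□□□□□□
t=4: □□□□□□□
□□□□□□□
□□■■□□□
□□■v□□□
□□□□□□□
□□□□□□□
t=5: □□□□□□□
□□□□□□□
□□■■□□□
□□■□>□□
□□□□□□□
□□□□□□□
t=6: □□□□□□□
□□□□□□□
□□■■□□□
□□■□■□□
□□□□v□□
□□□□□□□
t=7: □□□□□□□
□□□□□□□
□□■■□□□
□□■□■□□
□□□<■□□
□□□□□□□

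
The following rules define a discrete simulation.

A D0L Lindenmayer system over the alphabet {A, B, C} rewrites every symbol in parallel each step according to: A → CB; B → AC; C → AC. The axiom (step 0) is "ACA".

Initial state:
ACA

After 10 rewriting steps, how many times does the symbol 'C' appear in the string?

k=0  ACA
k=1  CBACCB
k=2  ACACCBACACAC
k=3  CBACCBACACACCBACCBACCBAC
k=4  ACACCBACACACCBACCBACCBACACACCBACACACCBACACACCBAC
k=5  CBACCBACACACCBACCBACCBACACACCBACACACCBACACACCBACCBACCBACACACCBACCBACCBACACACCBACCBACCBACACACCBAC
k=6  ACACCBACACACCBACCBACCBACACACCBACACACCBACACACCBACCBACCBACAC…ACACACCBACCBACCBACACACCBACACACCBACACACCBACCBACCBACACACCBAC  (len 192)
k=7  CBACCBACACACCBACCBACCBACACACCBACACACCBACACACCBACCBACCBACAC…ACACACCBACCBACCBACACACCBACACACCBACACACCBACCBACCBACACACCBAC  (len 384)
k=8  ACACCBACACACCBACCBACCBACACACCBACACACCBACACACCBACCBACCBACAC…ACACACCBACCBACCBACACACCBACACACCBACACACCBACCBACCBACACACCBAC  (len 768)
k=9  CBACCBACACACCBACCBACCBACACACCBACACACCBACACACCBACCBACCBACAC…ACACACCBACCBACCBACACACCBACACACCBACACACCBACCBACCBACACACCBAC  (len 1536)
k=10  ACACCBACACACCBACCBACCBACACACCBACACACCBACACACCBACCBACCBACAC…ACACACCBACCBACCBACACACCBACACACCBACACACCBACCBACCBACACACCBAC  (len 3072)

1536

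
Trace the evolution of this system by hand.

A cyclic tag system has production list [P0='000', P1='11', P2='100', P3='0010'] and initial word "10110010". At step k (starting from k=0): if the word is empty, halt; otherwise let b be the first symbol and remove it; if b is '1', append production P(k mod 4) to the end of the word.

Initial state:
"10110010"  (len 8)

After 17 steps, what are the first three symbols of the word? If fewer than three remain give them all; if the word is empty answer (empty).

010

step 0: "10110010"  (len 8)
step 1: "0110010000"  (len 10)
step 2: "110010000"  (len 9)
step 3: "10010000100"  (len 11)
step 4: "00100001000010"  (len 14)
step 5: "0100001000010"  (len 13)
step 6: "100001000010"  (len 12)
step 7: "00001000010100"  (len 14)
step 8: "0001000010100"  (len 13)
step 9: "001000010100"  (len 12)
step 10: "01000010100"  (len 11)
step 11: "1000010100"  (len 10)
step 12: "0000101000010"  (len 13)
step 13: "000101000010"  (len 12)
step 14: "00101000010"  (len 11)
step 15: "0101000010"  (len 10)
step 16: "101000010"  (len 9)
step 17: "01000010000"  (len 11)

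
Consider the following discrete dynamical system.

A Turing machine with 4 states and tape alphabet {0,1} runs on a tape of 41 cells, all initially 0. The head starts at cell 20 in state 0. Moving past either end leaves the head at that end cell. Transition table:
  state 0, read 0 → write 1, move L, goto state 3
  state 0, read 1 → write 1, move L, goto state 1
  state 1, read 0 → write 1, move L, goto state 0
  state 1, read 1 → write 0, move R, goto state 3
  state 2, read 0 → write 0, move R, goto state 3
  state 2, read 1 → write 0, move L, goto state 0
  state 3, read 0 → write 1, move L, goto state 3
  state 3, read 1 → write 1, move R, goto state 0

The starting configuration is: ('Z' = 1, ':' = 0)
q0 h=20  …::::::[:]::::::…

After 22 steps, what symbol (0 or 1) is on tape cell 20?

step 0: q0 h=20  …::::::[:]::::::…
step 1: q3 h=19  …::::::[:]Z:::::…
step 2: q3 h=18  …::::::[:]ZZ::::…
step 3: q3 h=17  …::::::[:]ZZZ:::…
step 4: q3 h=16  …::::::[:]ZZZZ::…
step 5: q3 h=15  …::::::[:]ZZZZZ:…
step 6: q3 h=14  …::::::[:]ZZZZZZ…
step 7: q3 h=13  …::::::[:]ZZZZZZ…
step 8: q3 h=12  …::::::[:]ZZZZZZ…
step 9: q3 h=11  …::::::[:]ZZZZZZ…
step 10: q3 h=10  …::::::[:]ZZZZZZ…
step 11: q3 h= 9  …::::::[:]ZZZZZZ…
step 12: q3 h= 8  …::::::[:]ZZZZZZ…
step 13: q3 h= 7  …::::::[:]ZZZZZZ…
step 14: q3 h= 6  |::::::[:]ZZZZZZ…
step 15: q3 h= 5  |:::::[:]ZZZZZZ…
step 16: q3 h= 4  |::::[:]ZZZZZZ…
step 17: q3 h= 3  |:::[:]ZZZZZZ…
step 18: q3 h= 2  |::[:]ZZZZZZ…
step 19: q3 h= 1  |:[:]ZZZZZZ…
step 20: q3 h= 0  |[:]ZZZZZZ…
step 21: q3 h= 0  |[Z]ZZZZZZ…
step 22: q0 h= 1  |Z[Z]ZZZZZZ…

1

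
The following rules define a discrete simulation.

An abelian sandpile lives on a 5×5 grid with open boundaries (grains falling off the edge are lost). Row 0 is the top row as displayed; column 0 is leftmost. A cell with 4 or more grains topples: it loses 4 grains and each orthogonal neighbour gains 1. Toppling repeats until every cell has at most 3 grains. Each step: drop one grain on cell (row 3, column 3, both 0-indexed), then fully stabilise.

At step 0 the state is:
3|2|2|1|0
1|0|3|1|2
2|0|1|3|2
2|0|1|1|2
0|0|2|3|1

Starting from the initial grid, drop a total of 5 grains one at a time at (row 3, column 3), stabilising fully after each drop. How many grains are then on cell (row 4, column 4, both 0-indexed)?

gen 0: 3|2|2|1|0
1|0|3|1|2
2|0|1|3|2
2|0|1|1|2
0|0|2|3|1
gen 1: 3|2|2|1|0
1|0|3|1|2
2|0|1|3|2
2|0|1|2|2
0|0|2|3|1
gen 2: 3|2|2|1|0
1|0|3|1|2
2|0|1|3|2
2|0|1|3|2
0|0|2|3|1
gen 3: 3|2|2|1|0
1|0|3|2|2
2|0|2|0|3
2|0|2|2|3
0|0|3|0|2
gen 4: 3|2|2|1|0
1|0|3|2|2
2|0|2|0|3
2|0|2|3|3
0|0|3|0|2
gen 5: 3|2|2|1|0
1|0|3|2|3
2|0|2|2|0
2|0|3|1|1
0|0|3|1|3

3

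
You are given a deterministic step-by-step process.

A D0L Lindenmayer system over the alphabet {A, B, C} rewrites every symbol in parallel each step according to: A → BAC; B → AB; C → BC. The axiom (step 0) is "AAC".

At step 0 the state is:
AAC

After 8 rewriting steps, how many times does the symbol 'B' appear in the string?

0) AAC
1) BACBACBC
2) ABBACBCABBACBCABBC
3) BACABABBACBCABBCBACABABBACBCABBCBACABABBC
4) ABBACBCBACABBACABABBACBCABBCBACABABBCABBACBCBACABBACABABBACBCABBCBACABABBCABBACBCBACABBACABABBC
5) BACABABBACBCABBCABBACBCBACABABBACBCBACABBACABABBACBCABBCBA…BACABABBCBACABABBACBCABBCABBACBCBACABABBACBCBACABBACABABBC  (len 221)
6) ABBACBCBACABBACABABBACBCABBCBACABABBCBACABABBACBCABBCABBAC…ACBCBACABBACABABBACBCABBCABBACBCBACABABBACBCBACABBACABABBC  (len 514)
7) BACABABBACBCABBCABBACBCBACABABBACBCBACABBACABABBACBCABBCBA…ACBCBACABBACABABBACBCABBCABBACBCBACABABBACBCBACABBACABABBC  (len 1195)
8) ABBACBCBACABBACABABBACBCABBCBACABABBCBACABABBACBCABBCABBAC…ACBCBACABBACABABBACBCABBCABBACBCBACABABBACBCBACABBACABABBC  (len 2778)

1195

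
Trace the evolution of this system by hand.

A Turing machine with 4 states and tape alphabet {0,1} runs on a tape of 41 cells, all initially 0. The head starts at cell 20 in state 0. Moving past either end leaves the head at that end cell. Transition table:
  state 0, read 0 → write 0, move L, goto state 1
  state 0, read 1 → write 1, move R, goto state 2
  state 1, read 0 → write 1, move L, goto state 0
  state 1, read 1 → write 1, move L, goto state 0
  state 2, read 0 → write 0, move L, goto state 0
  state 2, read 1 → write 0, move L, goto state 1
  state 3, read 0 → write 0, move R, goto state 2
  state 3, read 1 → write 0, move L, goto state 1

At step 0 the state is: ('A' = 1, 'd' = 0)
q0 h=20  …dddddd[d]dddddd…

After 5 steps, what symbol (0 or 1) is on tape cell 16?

0

[0] q0 h=20  …dddddd[d]dddddd…
[1] q1 h=19  …dddddd[d]dddddd…
[2] q0 h=18  …dddddd[d]Addddd…
[3] q1 h=17  …dddddd[d]dAdddd…
[4] q0 h=16  …dddddd[d]AdAddd…
[5] q1 h=15  …dddddd[d]dAdAdd…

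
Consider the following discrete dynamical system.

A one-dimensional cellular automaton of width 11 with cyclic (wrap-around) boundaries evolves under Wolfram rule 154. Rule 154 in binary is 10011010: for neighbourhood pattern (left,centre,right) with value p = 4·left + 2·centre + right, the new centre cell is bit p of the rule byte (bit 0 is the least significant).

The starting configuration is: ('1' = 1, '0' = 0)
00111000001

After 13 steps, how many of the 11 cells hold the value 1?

step 0: 00111000001
step 1: 11110100010
step 2: 11100010100
step 3: 11010100011
step 4: 10000010111
step 5: 01000100111
step 6: 00101011110
step 7: 01000011101
step 8: 00100111000
step 9: 01011110100
step 10: 10011100010
step 11: 01111010100
step 12: 11110000010
step 13: 11101000100

5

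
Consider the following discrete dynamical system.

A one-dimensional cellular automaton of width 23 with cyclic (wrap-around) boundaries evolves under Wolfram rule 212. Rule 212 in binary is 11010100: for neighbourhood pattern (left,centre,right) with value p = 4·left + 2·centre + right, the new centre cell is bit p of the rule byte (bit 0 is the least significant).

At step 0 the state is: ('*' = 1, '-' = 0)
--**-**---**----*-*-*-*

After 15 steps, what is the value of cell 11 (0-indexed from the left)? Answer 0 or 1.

0) --**-**---**----*-*-*-*
1) *--*--**---**---*-*-*-*
2) **-**--**---**--*-*-*--
3) -*--**--**---**-*-*-**-
4) -**--**--**---*-*-*--**
5) --**--**--**--*-*-**--*
6) *--**--**--**-*-*--**-*
7) **--**--**--*-*-**--*--
8) -**--**--**-*-*--**-**-
9) --**--**--*-*-**--*--**
10) *--**--**-*-*--**-**--*
11) **--**--*-*-**--*--**--
12) -**--**-*-*--**-**--**-
13) --**--*-*-**--*--**--**
14) *--**-*-*--**-**--**--*
15) **--*-*-**--*--**--**--

0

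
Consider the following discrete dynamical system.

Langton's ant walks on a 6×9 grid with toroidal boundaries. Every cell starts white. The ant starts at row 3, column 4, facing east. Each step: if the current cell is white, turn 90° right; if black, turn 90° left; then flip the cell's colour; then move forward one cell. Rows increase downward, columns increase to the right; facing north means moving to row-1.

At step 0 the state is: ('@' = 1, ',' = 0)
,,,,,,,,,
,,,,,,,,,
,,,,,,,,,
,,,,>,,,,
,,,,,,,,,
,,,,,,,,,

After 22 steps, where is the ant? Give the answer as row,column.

0,3

gen 0: ,,,,,,,,,
,,,,,,,,,
,,,,,,,,,
,,,,>,,,,
,,,,,,,,,
,,,,,,,,,
gen 1: ,,,,,,,,,
,,,,,,,,,
,,,,,,,,,
,,,,@,,,,
,,,,v,,,,
,,,,,,,,,
gen 2: ,,,,,,,,,
,,,,,,,,,
,,,,,,,,,
,,,,@,,,,
,,,<@,,,,
,,,,,,,,,
gen 3: ,,,,,,,,,
,,,,,,,,,
,,,,,,,,,
,,,^@,,,,
,,,@@,,,,
,,,,,,,,,
gen 4: ,,,,,,,,,
,,,,,,,,,
,,,,,,,,,
,,,@>,,,,
,,,@@,,,,
,,,,,,,,,
gen 5: ,,,,,,,,,
,,,,,,,,,
,,,,^,,,,
,,,@,,,,,
,,,@@,,,,
,,,,,,,,,
gen 6: ,,,,,,,,,
,,,,,,,,,
,,,,@>,,,
,,,@,,,,,
,,,@@,,,,
,,,,,,,,,
gen 7: ,,,,,,,,,
,,,,,,,,,
,,,,@@,,,
,,,@,v,,,
,,,@@,,,,
,,,,,,,,,
gen 8: ,,,,,,,,,
,,,,,,,,,
,,,,@@,,,
,,,@<@,,,
,,,@@,,,,
,,,,,,,,,
gen 9: ,,,,,,,,,
,,,,,,,,,
,,,,^@,,,
,,,@@@,,,
,,,@@,,,,
,,,,,,,,,
gen 10: ,,,,,,,,,
,,,,,,,,,
,,,<,@,,,
,,,@@@,,,
,,,@@,,,,
,,,,,,,,,
gen 11: ,,,,,,,,,
,,,^,,,,,
,,,@,@,,,
,,,@@@,,,
,,,@@,,,,
,,,,,,,,,
gen 12: ,,,,,,,,,
,,,@>,,,,
,,,@,@,,,
,,,@@@,,,
,,,@@,,,,
,,,,,,,,,
gen 13: ,,,,,,,,,
,,,@@,,,,
,,,@v@,,,
,,,@@@,,,
,,,@@,,,,
,,,,,,,,,
gen 14: ,,,,,,,,,
,,,@@,,,,
,,,<@@,,,
,,,@@@,,,
,,,@@,,,,
,,,,,,,,,
gen 15: ,,,,,,,,,
,,,@@,,,,
,,,,@@,,,
,,,v@@,,,
,,,@@,,,,
,,,,,,,,,
gen 16: ,,,,,,,,,
,,,@@,,,,
,,,,@@,,,
,,,,>@,,,
,,,@@,,,,
,,,,,,,,,
gen 17: ,,,,,,,,,
,,,@@,,,,
,,,,^@,,,
,,,,,@,,,
,,,@@,,,,
,,,,,,,,,
gen 18: ,,,,,,,,,
,,,@@,,,,
,,,<,@,,,
,,,,,@,,,
,,,@@,,,,
,,,,,,,,,
gen 19: ,,,,,,,,,
,,,^@,,,,
,,,@,@,,,
,,,,,@,,,
,,,@@,,,,
,,,,,,,,,
gen 20: ,,,,,,,,,
,,<,@,,,,
,,,@,@,,,
,,,,,@,,,
,,,@@,,,,
,,,,,,,,,
gen 21: ,,^,,,,,,
,,@,@,,,,
,,,@,@,,,
,,,,,@,,,
,,,@@,,,,
,,,,,,,,,
gen 22: ,,@>,,,,,
,,@,@,,,,
,,,@,@,,,
,,,,,@,,,
,,,@@,,,,
,,,,,,,,,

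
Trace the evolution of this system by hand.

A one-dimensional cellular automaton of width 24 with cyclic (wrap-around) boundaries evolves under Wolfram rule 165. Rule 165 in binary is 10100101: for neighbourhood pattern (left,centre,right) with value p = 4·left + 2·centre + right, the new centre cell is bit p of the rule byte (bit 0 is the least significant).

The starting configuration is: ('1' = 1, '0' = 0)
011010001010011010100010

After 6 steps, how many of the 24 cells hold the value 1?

0) 011010001010011010100010
1) 000110101110000111101010
2) 110001110100110011011110
3) 000100101100000000101101
4) 010100110001111110110011
5) 111100000100111101000000
6) 011001110100011011011110

14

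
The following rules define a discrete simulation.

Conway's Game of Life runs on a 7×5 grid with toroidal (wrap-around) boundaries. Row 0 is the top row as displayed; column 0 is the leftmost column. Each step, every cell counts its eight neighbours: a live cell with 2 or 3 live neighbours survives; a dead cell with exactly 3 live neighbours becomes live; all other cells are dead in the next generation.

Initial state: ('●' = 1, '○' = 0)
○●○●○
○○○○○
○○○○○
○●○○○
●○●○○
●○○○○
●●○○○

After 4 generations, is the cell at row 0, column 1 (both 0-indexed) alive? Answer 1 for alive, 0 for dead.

1

gen 0: ○●○●○
○○○○○
○○○○○
○●○○○
●○●○○
●○○○○
●●○○○
gen 1: ●●●○○
○○○○○
○○○○○
○●○○○
●○○○○
●○○○●
●●●○●
gen 2: ○○●●●
○●○○○
○○○○○
○○○○○
●●○○●
○○○●○
○○●○○
gen 3: ○●●●○
○○●●○
○○○○○
●○○○○
●○○○●
●●●●●
○○●○●
gen 4: ○●○○●
○●○●○
○○○○○
●○○○●
○○●○○
○○●○○
○○○○○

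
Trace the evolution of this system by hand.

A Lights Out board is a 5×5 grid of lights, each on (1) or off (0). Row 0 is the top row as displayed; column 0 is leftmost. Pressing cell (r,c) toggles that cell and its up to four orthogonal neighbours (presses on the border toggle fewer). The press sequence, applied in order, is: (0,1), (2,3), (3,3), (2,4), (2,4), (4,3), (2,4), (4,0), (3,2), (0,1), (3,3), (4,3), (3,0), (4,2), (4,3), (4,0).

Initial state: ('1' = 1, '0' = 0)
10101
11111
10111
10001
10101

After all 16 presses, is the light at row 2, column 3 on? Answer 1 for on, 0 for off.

[0] 10101
11111
10111
10001
10101
[1] 01001
10111
10111
10001
10101
[2] 01001
10101
10000
10011
10101
[3] 01001
10101
10010
10100
10111
[4] 01001
10100
10001
10101
10111
[5] 01001
10101
10010
10100
10111
[6] 01001
10101
10010
10110
10000
[7] 01001
10100
10001
10111
10000
[8] 01001
10100
10001
00111
01000
[9] 01001
10100
10101
01001
01100
[10] 10101
11100
10101
01001
01100
[11] 10101
11100
10111
01110
01110
[12] 10101
11100
10111
01100
01001
[13] 10101
11100
00111
10100
11001
[14] 10101
11100
00111
10000
10111
[15] 10101
11100
00111
10010
10000
[16] 10101
11100
00111
00010
01000

1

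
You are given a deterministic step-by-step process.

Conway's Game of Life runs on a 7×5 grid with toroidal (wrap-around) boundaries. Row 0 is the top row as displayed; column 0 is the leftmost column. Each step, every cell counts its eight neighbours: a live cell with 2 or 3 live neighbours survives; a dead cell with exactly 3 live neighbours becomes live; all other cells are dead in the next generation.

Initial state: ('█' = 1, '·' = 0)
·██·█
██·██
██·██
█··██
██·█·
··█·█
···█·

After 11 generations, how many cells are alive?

t=0: ·██·█
██·██
██·██
█··██
██·█·
··█·█
···█·
t=1: ·█···
·····
·····
·····
·█···
███·█
██··█
t=2: ·█···
·····
·····
·····
·██··
··███
···██
t=3: ·····
·····
·····
·····
·██··
██··█
█···█
t=4: ·····
·····
·····
·····
·██··
··███
·█··█
t=5: ·····
·····
·····
·····
·██··
····█
█·█·█
t=6: ·····
·····
·····
·····
·····
··█·█
█··██
t=7: ····█
·····
·····
·····
·····
█···█
█··██
t=8: █··██
·····
·····
·····
·····
█··█·
···█·
t=9: ···██
····█
·····
·····
·····
····█
█·██·
t=10: █·█··
···██
·····
·····
·····
···██
█·█··
t=11: █·█··
···██
·····
·····
·····
···██
█·█··

8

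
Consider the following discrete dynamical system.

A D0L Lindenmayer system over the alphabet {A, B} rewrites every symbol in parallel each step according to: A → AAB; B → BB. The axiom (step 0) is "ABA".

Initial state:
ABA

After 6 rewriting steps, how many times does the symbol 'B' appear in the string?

step 0: ABA
step 1: AABBBAAB
step 2: AABAABBBBBBBAABAABBB
step 3: AABAABBBAABAABBBBBBBBBBBBBBBAABAABBBAABAABBBBBBB
step 4: AABAABBBAABAABBBBBBBAABAABBBAABAABBBBBBBBBBBBBBBBBBBBBBBBBBBBBBBAABAABBBAABAABBBBBBBAABAABBBAABAABBBBBBBBBBBBBBB
step 5: AABAABBBAABAABBBBBBBAABAABBBAABAABBBBBBBBBBBBBBBAABAABBBAA…BBAABAABBBBBBBAABAABBBAABAABBBBBBBBBBBBBBBBBBBBBBBBBBBBBBB  (len 256)
step 6: AABAABBBAABAABBBBBBBAABAABBBAABAABBBBBBBBBBBBBBBAABAABBBAA…BBBBBBBBBBBBBBBBBBBBBBBBBBBBBBBBBBBBBBBBBBBBBBBBBBBBBBBBBB  (len 576)

448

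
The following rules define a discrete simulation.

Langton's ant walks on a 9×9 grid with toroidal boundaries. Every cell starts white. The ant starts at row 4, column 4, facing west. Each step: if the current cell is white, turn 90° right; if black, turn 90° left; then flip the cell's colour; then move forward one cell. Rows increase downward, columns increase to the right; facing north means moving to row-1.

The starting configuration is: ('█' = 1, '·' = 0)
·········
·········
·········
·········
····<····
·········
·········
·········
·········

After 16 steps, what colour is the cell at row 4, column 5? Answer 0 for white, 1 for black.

gen 0: ·········
·········
·········
·········
····<····
·········
·········
·········
·········
gen 1: ·········
·········
·········
····^····
····█····
·········
·········
·········
·········
gen 2: ·········
·········
·········
····█>···
····█····
·········
·········
·········
·········
gen 3: ·········
·········
·········
····██···
····█v···
·········
·········
·········
·········
gen 4: ·········
·········
·········
····██···
····<█···
·········
·········
·········
·········
gen 5: ·········
·········
·········
····██···
·····█···
····v····
·········
·········
·········
gen 6: ·········
·········
·········
····██···
·····█···
···<█····
·········
·········
·········
gen 7: ·········
·········
·········
····██···
···^·█···
···██····
·········
·········
·········
gen 8: ·········
·········
·········
····██···
···█>█···
···██····
·········
·········
·········
gen 9: ·········
·········
·········
····██···
···███···
···█v····
·········
·········
·········
gen 10: ·········
·········
·········
····██···
···███···
···█·>···
·········
·········
·········
gen 11: ·········
·········
·········
····██···
···███···
···█·█···
·····v···
·········
·········
gen 12: ·········
·········
·········
····██···
···███···
···█·█···
····<█···
·········
·········
gen 13: ·········
·········
·········
····██···
···███···
···█^█···
····██···
·········
·········
gen 14: ·········
·········
·········
····██···
···███···
···██>···
····██···
·········
·········
gen 15: ·········
·········
·········
····██···
···██^···
···██····
····██···
·········
·········
gen 16: ·········
·········
·········
····██···
···█<····
···██····
····██···
·········
·········

0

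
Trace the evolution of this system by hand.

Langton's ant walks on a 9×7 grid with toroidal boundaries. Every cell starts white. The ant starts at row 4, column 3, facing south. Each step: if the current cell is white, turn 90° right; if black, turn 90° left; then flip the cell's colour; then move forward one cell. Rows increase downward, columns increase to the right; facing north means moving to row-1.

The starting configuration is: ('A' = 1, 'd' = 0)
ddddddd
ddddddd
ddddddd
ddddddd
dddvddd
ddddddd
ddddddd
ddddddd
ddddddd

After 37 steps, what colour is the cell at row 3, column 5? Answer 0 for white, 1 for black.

0

t=0: ddddddd
ddddddd
ddddddd
ddddddd
dddvddd
ddddddd
ddddddd
ddddddd
ddddddd
t=1: ddddddd
ddddddd
ddddddd
ddddddd
dd<Addd
ddddddd
ddddddd
ddddddd
ddddddd
t=2: ddddddd
ddddddd
ddddddd
dd^dddd
ddAAddd
ddddddd
ddddddd
ddddddd
ddddddd
t=3: ddddddd
ddddddd
ddddddd
ddA>ddd
ddAAddd
ddddddd
ddddddd
ddddddd
ddddddd
t=4: ddddddd
ddddddd
ddddddd
ddAAddd
ddAvddd
ddddddd
ddddddd
ddddddd
ddddddd
t=5: ddddddd
ddddddd
ddddddd
ddAAddd
ddAd>dd
ddddddd
ddddddd
ddddddd
ddddddd
t=6: ddddddd
ddddddd
ddddddd
ddAAddd
ddAdAdd
ddddvdd
ddddddd
ddddddd
ddddddd
t=7: ddddddd
ddddddd
ddddddd
ddAAddd
ddAdAdd
ddd<Add
ddddddd
ddddddd
ddddddd
t=8: ddddddd
ddddddd
ddddddd
ddAAddd
ddA^Add
dddAAdd
ddddddd
ddddddd
ddddddd
t=9: ddddddd
ddddddd
ddddddd
ddAAddd
ddAA>dd
dddAAdd
ddddddd
ddddddd
ddddddd
t=10: ddddddd
ddddddd
ddddddd
ddAA^dd
ddAAddd
dddAAdd
ddddddd
ddddddd
ddddddd
t=11: ddddddd
ddddddd
ddddddd
ddAAA>d
ddAAddd
dddAAdd
ddddddd
ddddddd
ddddddd
t=12: ddddddd
ddddddd
ddddddd
ddAAAAd
ddAAdvd
dddAAdd
ddddddd
ddddddd
ddddddd
t=13: ddddddd
ddddddd
ddddddd
ddAAAAd
ddAA<Ad
dddAAdd
ddddddd
ddddddd
ddddddd
t=14: ddddddd
ddddddd
ddddddd
ddAA^Ad
ddAAAAd
dddAAdd
ddddddd
ddddddd
ddddddd
t=15: ddddddd
ddddddd
ddddddd
ddA<dAd
ddAAAAd
dddAAdd
ddddddd
ddddddd
ddddddd
t=16: ddddddd
ddddddd
ddddddd
ddAddAd
ddAvAAd
dddAAdd
ddddddd
ddddddd
ddddddd
t=17: ddddddd
ddddddd
ddddddd
ddAddAd
ddAd>Ad
dddAAdd
ddddddd
ddddddd
ddddddd
t=18: ddddddd
ddddddd
ddddddd
ddAd^Ad
ddAddAd
dddAAdd
ddddddd
ddddddd
ddddddd
t=19: ddddddd
ddddddd
ddddddd
ddAdA>d
ddAddAd
dddAAdd
ddddddd
ddddddd
ddddddd
t=20: ddddddd
ddddddd
ddddd^d
ddAdAdd
ddAddAd
dddAAdd
ddddddd
ddddddd
ddddddd
t=21: ddddddd
ddddddd
dddddA>
ddAdAdd
ddAddAd
dddAAdd
ddddddd
ddddddd
ddddddd
t=22: ddddddd
ddddddd
dddddAA
ddAdAdv
ddAddAd
dddAAdd
ddddddd
ddddddd
ddddddd
t=23: ddddddd
ddddddd
dddddAA
ddAdA<A
ddAddAd
dddAAdd
ddddddd
ddddddd
ddddddd
t=24: ddddddd
ddddddd
ddddd^A
ddAdAAA
ddAddAd
dddAAdd
ddddddd
ddddddd
ddddddd
t=25: ddddddd
ddddddd
dddd<dA
ddAdAAA
ddAddAd
dddAAdd
ddddddd
ddddddd
ddddddd
t=26: ddddddd
dddd^dd
ddddAdA
ddAdAAA
ddAddAd
dddAAdd
ddddddd
ddddddd
ddddddd
t=27: ddddddd
ddddA>d
ddddAdA
ddAdAAA
ddAddAd
dddAAdd
ddddddd
ddddddd
ddddddd
t=28: ddddddd
ddddAAd
ddddAvA
ddAdAAA
ddAddAd
dddAAdd
ddddddd
ddddddd
ddddddd
t=29: ddddddd
ddddAAd
dddd<AA
ddAdAAA
ddAddAd
dddAAdd
ddddddd
ddddddd
ddddddd
t=30: ddddddd
ddddAAd
dddddAA
ddAdvAA
ddAddAd
dddAAdd
ddddddd
ddddddd
ddddddd
t=31: ddddddd
ddddAAd
dddddAA
ddAdd>A
ddAddAd
dddAAdd
ddddddd
ddddddd
ddddddd
t=32: ddddddd
ddddAAd
ddddd^A
ddAdddA
ddAddAd
dddAAdd
ddddddd
ddddddd
ddddddd
t=33: ddddddd
ddddAAd
dddd<dA
ddAdddA
ddAddAd
dddAAdd
ddddddd
ddddddd
ddddddd
t=34: ddddddd
dddd^Ad
ddddAdA
ddAdddA
ddAddAd
dddAAdd
ddddddd
ddddddd
ddddddd
t=35: ddddddd
ddd<dAd
ddddAdA
ddAdddA
ddAddAd
dddAAdd
ddddddd
ddddddd
ddddddd
t=36: ddd^ddd
dddAdAd
ddddAdA
ddAdddA
ddAddAd
dddAAdd
ddddddd
ddddddd
ddddddd
t=37: dddA>dd
dddAdAd
ddddAdA
ddAdddA
ddAddAd
dddAAdd
ddddddd
ddddddd
ddddddd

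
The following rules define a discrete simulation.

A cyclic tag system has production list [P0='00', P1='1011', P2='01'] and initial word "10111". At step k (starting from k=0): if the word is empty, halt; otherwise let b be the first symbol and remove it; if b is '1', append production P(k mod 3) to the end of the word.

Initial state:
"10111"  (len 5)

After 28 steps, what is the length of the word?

21

k=0  "10111"  (len 5)
k=1  "011100"  (len 6)
k=2  "11100"  (len 5)
k=3  "110001"  (len 6)
k=4  "1000100"  (len 7)
k=5  "0001001011"  (len 10)
k=6  "001001011"  (len 9)
k=7  "01001011"  (len 8)
k=8  "1001011"  (len 7)
k=9  "00101101"  (len 8)
k=10  "0101101"  (len 7)
k=11  "101101"  (len 6)
k=12  "0110101"  (len 7)
k=13  "110101"  (len 6)
k=14  "101011011"  (len 9)
k=15  "0101101101"  (len 10)
k=16  "101101101"  (len 9)
k=17  "011011011011"  (len 12)
k=18  "11011011011"  (len 11)
k=19  "101101101100"  (len 12)
k=20  "011011011001011"  (len 15)
k=21  "11011011001011"  (len 14)
k=22  "101101100101100"  (len 15)
k=23  "011011001011001011"  (len 18)
k=24  "11011001011001011"  (len 17)
k=25  "101100101100101100"  (len 18)
k=26  "011001011001011001011"  (len 21)
k=27  "11001011001011001011"  (len 20)
k=28  "100101100101100101100"  (len 21)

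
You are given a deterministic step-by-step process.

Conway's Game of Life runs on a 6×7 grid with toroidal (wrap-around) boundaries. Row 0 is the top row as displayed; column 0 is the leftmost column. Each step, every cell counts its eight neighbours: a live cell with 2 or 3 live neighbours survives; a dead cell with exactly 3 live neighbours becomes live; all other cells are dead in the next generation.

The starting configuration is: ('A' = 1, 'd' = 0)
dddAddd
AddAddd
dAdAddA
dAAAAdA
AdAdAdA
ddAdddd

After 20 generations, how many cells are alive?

12

[0] dddAddd
AddAddd
dAdAddA
dAAAAdA
AdAdAdA
ddAdddd
[1] ddAAddd
AddAAdd
dAdddAA
ddddAdA
AdddAdA
dAAdddd
[2] ddddAdd
AAdAAAA
dddAddA
ddddAdd
AAdAddA
AAAdddd
[3] ddddAdd
AdAAddA
ddAAddA
ddAAAAA
dddAddA
ddAAddA
[4] AAddAAA
AAAdAAA
ddddddd
AdddddA
AdddddA
ddAAAAd
[5] ddddddd
ddAAAdd
ddddddd
AdddddA
AAdAAdd
ddAAddd
[6] ddddAdd
dddAddd
dddAddd
AAddddA
AAdAAdA
dAAAAdd
[7] ddddAdd
dddAAdd
AdAdddd
dAdAAAA
ddddAdA
dAddddd
[8] dddAAdd
dddAAdd
AAAdddA
dAAAAdA
ddAAAdA
dddddAd
[9] dddAdAd
AAddAAd
ddddddA
ddddAdA
AAddddA
ddAddAd
[10] dAAAdAd
AdddAAd
ddddAdA
ddddddA
AAddddA
AAAdAAd
[11] ddddddd
AAAdddd
AdddAdA
ddddddA
ddAdddd
ddddAAd
[12] dAddddd
AAddddA
dddddAA
AddddAA
dddddAd
ddddddd
[13] dAddddd
dAdddAA
dAddddd
AdddAdd
dddddAd
ddddddd
[14] Adddddd
dAAdddd
dAdddAA
ddddddd
ddddddd
ddddddd
[15] dAddddd
dAAdddA
AAAdddd
ddddddd
ddddddd
ddddddd
[16] AAAdddd
ddddddd
AdAdddd
dAddddd
ddddddd
ddddddd
[17] dAddddd
AdAdddd
dAddddd
dAddddd
ddddddd
dAddddd
[18] AAAdddd
AdAdddd
AAAdddd
ddddddd
ddddddd
ddddddd
[19] AdAdddd
dddAddA
AdAdddd
dAddddd
ddddddd
dAddddd
[20] AAAdddd
AdAAddA
AAAdddd
dAddddd
ddddddd
dAddddd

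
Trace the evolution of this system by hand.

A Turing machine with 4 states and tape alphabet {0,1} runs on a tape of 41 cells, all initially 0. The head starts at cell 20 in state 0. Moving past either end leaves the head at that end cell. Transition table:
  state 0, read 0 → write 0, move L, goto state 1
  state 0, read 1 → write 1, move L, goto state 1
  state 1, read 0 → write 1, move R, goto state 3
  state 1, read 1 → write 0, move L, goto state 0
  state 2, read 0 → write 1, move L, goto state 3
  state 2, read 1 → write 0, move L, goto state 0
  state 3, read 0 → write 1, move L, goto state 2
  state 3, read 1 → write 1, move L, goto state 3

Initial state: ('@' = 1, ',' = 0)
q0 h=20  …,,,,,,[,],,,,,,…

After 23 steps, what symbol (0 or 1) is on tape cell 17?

t=0: q0 h=20  …,,,,,,[,],,,,,,…
t=1: q1 h=19  …,,,,,,[,],,,,,,…
t=2: q3 h=20  …,,,,,@[,],,,,,,…
t=3: q2 h=19  …,,,,,,[@]@,,,,,…
t=4: q0 h=18  …,,,,,,[,],@,,,,…
t=5: q1 h=17  …,,,,,,[,],,@,,,…
t=6: q3 h=18  …,,,,,@[,],@,,,,…
t=7: q2 h=17  …,,,,,,[@]@,@,,,…
t=8: q0 h=16  …,,,,,,[,],@,@,,…
t=9: q1 h=15  …,,,,,,[,],,@,@,…
t=10: q3 h=16  …,,,,,@[,],@,@,,…
t=11: q2 h=15  …,,,,,,[@]@,@,@,…
t=12: q0 h=14  …,,,,,,[,],@,@,@…
t=13: q1 h=13  …,,,,,,[,],,@,@,…
t=14: q3 h=14  …,,,,,@[,],@,@,@…
t=15: q2 h=13  …,,,,,,[@]@,@,@,…
t=16: q0 h=12  …,,,,,,[,],@,@,@…
t=17: q1 h=11  …,,,,,,[,],,@,@,…
t=18: q3 h=12  …,,,,,@[,],@,@,@…
t=19: q2 h=11  …,,,,,,[@]@,@,@,…
t=20: q0 h=10  …,,,,,,[,],@,@,@…
t=21: q1 h= 9  …,,,,,,[,],,@,@,…
t=22: q3 h=10  …,,,,,@[,],@,@,@…
t=23: q2 h= 9  …,,,,,,[@]@,@,@,…

0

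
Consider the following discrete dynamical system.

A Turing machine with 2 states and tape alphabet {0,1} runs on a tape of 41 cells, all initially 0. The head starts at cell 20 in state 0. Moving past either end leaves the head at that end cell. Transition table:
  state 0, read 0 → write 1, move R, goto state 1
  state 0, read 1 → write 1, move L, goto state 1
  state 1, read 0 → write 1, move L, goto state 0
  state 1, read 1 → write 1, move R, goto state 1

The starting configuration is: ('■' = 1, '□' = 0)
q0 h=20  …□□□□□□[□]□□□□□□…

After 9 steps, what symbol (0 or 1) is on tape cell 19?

1

k=0  q0 h=20  …□□□□□□[□]□□□□□□…
k=1  q1 h=21  …□□□□□■[□]□□□□□□…
k=2  q0 h=20  …□□□□□□[■]■□□□□□…
k=3  q1 h=19  …□□□□□□[□]■■□□□□…
k=4  q0 h=18  …□□□□□□[□]■■■□□□…
k=5  q1 h=19  …□□□□□■[■]■■□□□□…
k=6  q1 h=20  …□□□□■■[■]■□□□□□…
k=7  q1 h=21  …□□□■■■[■]□□□□□□…
k=8  q1 h=22  …□□■■■■[□]□□□□□□…
k=9  q0 h=21  …□□□■■■[■]■□□□□□…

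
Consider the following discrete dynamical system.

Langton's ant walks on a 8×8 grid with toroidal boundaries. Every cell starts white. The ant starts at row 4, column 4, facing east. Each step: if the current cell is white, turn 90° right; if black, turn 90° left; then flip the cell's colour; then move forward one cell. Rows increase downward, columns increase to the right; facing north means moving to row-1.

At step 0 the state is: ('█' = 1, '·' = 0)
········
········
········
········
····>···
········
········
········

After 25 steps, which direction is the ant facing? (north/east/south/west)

[0] ········
········
········
········
····>···
········
········
········
[1] ········
········
········
········
····█···
····v···
········
········
[2] ········
········
········
········
····█···
···<█···
········
········
[3] ········
········
········
········
···^█···
···██···
········
········
[4] ········
········
········
········
···█>···
···██···
········
········
[5] ········
········
········
····^···
···█····
···██···
········
········
[6] ········
········
········
····█>··
···█····
···██···
········
········
[7] ········
········
········
····██··
···█·v··
···██···
········
········
[8] ········
········
········
····██··
···█<█··
···██···
········
········
[9] ········
········
········
····^█··
···███··
···██···
········
········
[10] ········
········
········
···<·█··
···███··
···██···
········
········
[11] ········
········
···^····
···█·█··
···███··
···██···
········
········
[12] ········
········
···█>···
···█·█··
···███··
···██···
········
········
[13] ········
········
···██···
···█v█··
···███··
···██···
········
········
[14] ········
········
···██···
···<██··
···███··
···██···
········
········
[15] ········
········
···██···
····██··
···v██··
···██···
········
········
[16] ········
········
···██···
····██··
····>█··
···██···
········
········
[17] ········
········
···██···
····^█··
·····█··
···██···
········
········
[18] ········
········
···██···
···<·█··
·····█··
···██···
········
········
[19] ········
········
···^█···
···█·█··
·····█··
···██···
········
········
[20] ········
········
··<·█···
···█·█··
·····█··
···██···
········
········
[21] ········
··^·····
··█·█···
···█·█··
·····█··
···██···
········
········
[22] ········
··█>····
··█·█···
···█·█··
·····█··
···██···
········
········
[23] ········
··██····
··█v█···
···█·█··
·····█··
···██···
········
········
[24] ········
··██····
··<██···
···█·█··
·····█··
···██···
········
········
[25] ········
··██····
···██···
··v█·█··
·····█··
···██···
········
········

south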